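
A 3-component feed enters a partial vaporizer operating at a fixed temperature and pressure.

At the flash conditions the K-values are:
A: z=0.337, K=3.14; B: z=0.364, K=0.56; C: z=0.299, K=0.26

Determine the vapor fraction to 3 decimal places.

ψ = 0.269

Material balance + equilibrium reduce to Σ zᵢ(Kᵢ−1)/(1+ψ(Kᵢ−1)) = 0.
g(0) = ΣzᵢKᵢ − 1 = 0.340 and g(1) = 1 − Σzᵢ/Kᵢ = -0.907, so a root lies in (0, 1).
Newton–Raphson from ψ = 0.42:
  ψ = 0.420: g = -0.1377, g' = -0.879 → ψ = 0.263
  ψ = 0.263: g = 0.0053, g' = -0.974 → ψ = 0.269
Converged at ψ = 0.269.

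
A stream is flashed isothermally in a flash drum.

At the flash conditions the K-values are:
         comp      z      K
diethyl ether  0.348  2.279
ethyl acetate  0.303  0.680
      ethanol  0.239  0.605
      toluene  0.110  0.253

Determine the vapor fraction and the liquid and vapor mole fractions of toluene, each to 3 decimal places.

ψ = 0.303, x_toluene = 0.142, y_toluene = 0.036

Rachford–Rice: g(ψ) = Σ zᵢ(Kᵢ−1)/(1+ψ(Kᵢ−1)) = 0.
g(0) = ΣzᵢKᵢ − 1 = 0.172 and g(1) = 1 − Σzᵢ/Kᵢ = -0.428, so a root lies in (0, 1).
Iterate (Newton) starting at ψ = 0.5:
  ψ = 0.500: g = -0.0927, g' = -0.470 → ψ = 0.303
Converged at ψ = 0.303.
Compositions from xᵢ = zᵢ/(1+ψ(Kᵢ−1)), yᵢ = Kᵢxᵢ:
  diethyl ether: x = 0.251, y = 0.572
  ethyl acetate: x = 0.336, y = 0.228
  ethanol: x = 0.271, y = 0.164
  toluene: x = 0.142, y = 0.036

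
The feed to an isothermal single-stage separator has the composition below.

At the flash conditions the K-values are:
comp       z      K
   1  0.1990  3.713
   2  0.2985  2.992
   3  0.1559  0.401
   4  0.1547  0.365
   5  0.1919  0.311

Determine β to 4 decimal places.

Newton–Raphson from β = 0.5:
  β = 0.5000: g = 0.04806, g' = -1.0210 → β = 0.5471
  β = 0.5471: g = 0.00023, g' = -1.0135 → β = 0.5473
Converged at β = 0.5473.

β = 0.5473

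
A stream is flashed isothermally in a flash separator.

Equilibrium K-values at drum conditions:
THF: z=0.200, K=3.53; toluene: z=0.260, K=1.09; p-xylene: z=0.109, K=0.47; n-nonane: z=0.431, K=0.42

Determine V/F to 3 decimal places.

V/F = 0.215

Material balance + equilibrium reduce to Σ zᵢ(Kᵢ−1)/(1+V/F(Kᵢ−1)) = 0.
Feasibility: ΣzᵢKᵢ = 1.222, Σzᵢ/Kᵢ = 1.553 — both > 1, two phases present.
Newton iteration, V/F⁰ = 0.5:
  V/F = 0.500: g = -0.1849, g' = -0.596 → V/F = 0.190
  V/F = 0.190: g = 0.0198, g' = -0.808 → V/F = 0.214
  V/F = 0.214: g = 0.0005, g' = -0.768 → V/F = 0.215
Converged at V/F = 0.215.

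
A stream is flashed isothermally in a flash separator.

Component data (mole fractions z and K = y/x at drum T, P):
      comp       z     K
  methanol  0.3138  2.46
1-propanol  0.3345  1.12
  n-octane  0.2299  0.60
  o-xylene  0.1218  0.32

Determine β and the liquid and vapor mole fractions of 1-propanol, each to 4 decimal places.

Rachford–Rice: g(β) = Σ zᵢ(Kᵢ−1)/(1+β(Kᵢ−1)) = 0.
Check two-phase: ΣzᵢKᵢ = 1.3235 > 1 and Σzᵢ/Kᵢ = 1.1900 > 1, so g(0) = 0.3235 > 0 and g(1) = -0.1900 < 0.
Newton iteration, β⁰ = 0.5:
  β = 0.5000: g = 0.06225, g' = -0.4145 → β = 0.6502
  β = 0.6502: g = -0.00047, g' = -0.4283 → β = 0.6491
Converged at β = 0.6491.
Compositions from xᵢ = zᵢ/(1+β(Kᵢ−1)), yᵢ = Kᵢxᵢ:
  methanol: x = 0.1611, y = 0.3963
  1-propanol: x = 0.3103, y = 0.3476
  n-octane: x = 0.3105, y = 0.1863
  o-xylene: x = 0.2180, y = 0.0698

β = 0.6491, x_1-propanol = 0.3103, y_1-propanol = 0.3476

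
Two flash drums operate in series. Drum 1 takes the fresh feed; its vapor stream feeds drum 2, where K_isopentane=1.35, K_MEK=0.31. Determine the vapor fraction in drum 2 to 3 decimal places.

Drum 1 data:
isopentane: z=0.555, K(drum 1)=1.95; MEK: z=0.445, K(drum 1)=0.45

Drum 1:
Let ψ₁ = V/F and solve Σ zᵢ(Kᵢ−1)/(1+ψ₁(Kᵢ−1)) = 0.
g(0) = ΣzᵢKᵢ − 1 = 0.282 and g(1) = 1 − Σzᵢ/Kᵢ = -0.274, so a root lies in (0, 1).
Binary case is linear: z₁(K₁−1)(1+ψ₁(K₂−1)) + z₂(K₂−1)(1+ψ₁(K₁−1)) = 0
⇒ ψ₁ = [z₁(K₁−1)+z₂(K₂−1)] / [−(K₁−1)(K₂−1)] = 0.2825/0.5225 = 0.541
Drum-1 compositions:
  isopentane: x = 0.367, y = 0.715
  MEK: x = 0.633, y = 0.285
Drum-2 feed = drum-1 vapor: z₂ = (0.7150, 0.2850).
Drum 2:
Binary case is linear: z₁(K₁−1)(1+ψ₂(K₂−1)) + z₂(K₂−1)(1+ψ₂(K₁−1)) = 0
⇒ ψ₂ = [z₁(K₁−1)+z₂(K₂−1)] / [−(K₁−1)(K₂−1)] = 0.0536/0.2415 = 0.222
  isopentane: x = 0.663, y = 0.896
  MEK: x = 0.337, y = 0.104

V/F (drum 2) = 0.222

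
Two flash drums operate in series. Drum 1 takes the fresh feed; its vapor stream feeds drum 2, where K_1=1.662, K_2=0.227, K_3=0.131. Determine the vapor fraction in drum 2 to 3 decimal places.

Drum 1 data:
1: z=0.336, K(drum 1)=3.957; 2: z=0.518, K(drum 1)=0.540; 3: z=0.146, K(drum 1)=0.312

V/F (drum 2) = 0.122

Drum 1:
Rachford–Rice: g(ψ₁) = Σ zᵢ(Kᵢ−1)/(1+ψ₁(Kᵢ−1)) = 0.
Feasibility: ΣzᵢKᵢ = 1.655, Σzᵢ/Kᵢ = 1.512 — both > 1, two phases present.
Newton–Raphson from ψ₁ = 0.64:
  ψ₁ = 0.640: g = -0.1737, g' = -0.792 → ψ₁ = 0.421
  ψ₁ = 0.421: g = 0.0059, g' = -0.889 → ψ₁ = 0.427
Converged at ψ₁ = 0.427.
Drum-1 compositions:
  1: x = 0.148, y = 0.587
  2: x = 0.645, y = 0.348
  3: x = 0.207, y = 0.065
Drum-2 feed = drum-1 vapor: z₂ = (0.5873, 0.3482, 0.0645).
Drum 2:
Newton iteration, ψ₂⁰ = 0.5:
  ψ₂ = 0.500: g = -0.2457, g' = -0.850 → ψ₂ = 0.211
  ψ₂ = 0.211: g = -0.0491, g' = -0.568 → ψ₂ = 0.125
  ψ₂ = 0.125: g = -0.0015, g' = -0.536 → ψ₂ = 0.122
Converged at ψ₂ = 0.122.
  1: x = 0.544, y = 0.903
  2: x = 0.384, y = 0.087
  3: x = 0.072, y = 0.009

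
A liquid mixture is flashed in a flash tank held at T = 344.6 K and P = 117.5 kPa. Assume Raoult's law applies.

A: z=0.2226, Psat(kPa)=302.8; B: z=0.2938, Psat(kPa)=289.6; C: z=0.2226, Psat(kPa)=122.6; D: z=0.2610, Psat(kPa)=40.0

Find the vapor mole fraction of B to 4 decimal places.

Raoult's law: Kᵢ = Pᵢˢᵃᵗ/P = Pᵢˢᵃᵗ/117.5.
  K_A = 302.8/117.5 = 2.577021, K_B = 289.6/117.5 = 2.464681, K_C = 122.6/117.5 = 1.043404, K_D = 40.0/117.5 = 0.340426
Rachford–Rice: g(ψ) = Σ zᵢ(Kᵢ−1)/(1+ψ(Kᵢ−1)) = 0.
Check two-phase: ΣzᵢKᵢ = 1.6189 > 1 and Σzᵢ/Kᵢ = 1.1856 > 1, so g(0) = 0.6189 > 0 and g(1) = -0.1856 < 0.
Newton iteration, ψ⁰ = 0.46:
  ψ = 0.4600: g = 0.22290, g' = -0.6453 → ψ = 0.8054
  ψ = 0.8054: g = -0.00583, g' = -0.7572 → ψ = 0.7977
Converged at ψ = 0.7977.
Compositions from xᵢ = zᵢ/(1+ψ(Kᵢ−1)), yᵢ = Kᵢxᵢ:
  A: x = 0.0986, y = 0.2541
  B: x = 0.1355, y = 0.3340
  C: x = 0.2152, y = 0.2245
  D: x = 0.5508, y = 0.1875

y_B = 0.3340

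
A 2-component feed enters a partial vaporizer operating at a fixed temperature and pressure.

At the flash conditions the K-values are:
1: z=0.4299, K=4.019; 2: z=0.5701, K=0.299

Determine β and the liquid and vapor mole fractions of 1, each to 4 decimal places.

β = 0.4244, x_1 = 0.1884, y_1 = 0.7573

Material balance + equilibrium reduce to Σ zᵢ(Kᵢ−1)/(1+β(Kᵢ−1)) = 0.
Check two-phase: ΣzᵢKᵢ = 1.8982 > 1 and Σzᵢ/Kᵢ = 2.0137 > 1, so g(0) = 0.8982 > 0 and g(1) = -1.0137 < 0.
Iterate (Newton) starting at β = 0.53:
  β = 0.5300: g = -0.13673, g' = -1.2889 → β = 0.4239
  β = 0.4239: g = 0.00068, g' = -1.3210 → β = 0.4244
Converged at β = 0.4244.
Compositions from xᵢ = zᵢ/(1+β(Kᵢ−1)), yᵢ = Kᵢxᵢ:
  1: x = 0.1884, y = 0.7573
  2: x = 0.8116, y = 0.2427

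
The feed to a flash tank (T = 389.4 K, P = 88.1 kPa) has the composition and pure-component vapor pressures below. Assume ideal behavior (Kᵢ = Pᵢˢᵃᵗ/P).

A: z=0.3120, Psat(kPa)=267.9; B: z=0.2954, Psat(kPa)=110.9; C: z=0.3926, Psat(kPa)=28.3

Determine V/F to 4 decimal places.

V/F = 0.4725

Raoult's law: Kᵢ = Pᵢˢᵃᵗ/P = Pᵢˢᵃᵗ/88.1.
  K_A = 267.9/88.1 = 3.040863, K_B = 110.9/88.1 = 1.258797, K_C = 28.3/88.1 = 0.321226
Material balance + equilibrium reduce to Σ zᵢ(Kᵢ−1)/(1+V/F(Kᵢ−1)) = 0.
g(0) = ΣzᵢKᵢ − 1 = 0.4467 and g(1) = 1 − Σzᵢ/Kᵢ = -0.5595, so a root lies in (0, 1).
Newton–Raphson from V/F = 0.5:
  V/F = 0.5000: g = -0.02055, g' = -0.7483 → V/F = 0.4725
Converged at V/F = 0.4725.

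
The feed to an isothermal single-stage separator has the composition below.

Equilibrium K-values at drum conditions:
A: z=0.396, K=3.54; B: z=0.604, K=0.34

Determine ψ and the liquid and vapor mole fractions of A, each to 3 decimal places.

Binary case is linear: z₁(K₁−1)(1+ψ(K₂−1)) + z₂(K₂−1)(1+ψ(K₁−1)) = 0
⇒ ψ = [z₁(K₁−1)+z₂(K₂−1)] / [−(K₁−1)(K₂−1)] = 0.6072/1.6764 = 0.362
Compositions from xᵢ = zᵢ/(1+ψ(Kᵢ−1)), yᵢ = Kᵢxᵢ:
  A: x = 0.206, y = 0.730
  B: x = 0.794, y = 0.270

ψ = 0.362, x_A = 0.206, y_A = 0.730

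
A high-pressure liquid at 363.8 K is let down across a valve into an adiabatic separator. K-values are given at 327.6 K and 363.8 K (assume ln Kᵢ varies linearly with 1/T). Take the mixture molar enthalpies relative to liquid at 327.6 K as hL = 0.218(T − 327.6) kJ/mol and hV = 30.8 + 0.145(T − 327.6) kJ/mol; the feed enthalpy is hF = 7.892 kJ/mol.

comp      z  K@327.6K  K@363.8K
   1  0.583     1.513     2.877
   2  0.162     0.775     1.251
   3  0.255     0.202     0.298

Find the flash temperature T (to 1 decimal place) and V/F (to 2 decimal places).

T = 329.2 K, V/F = 0.25

Adiabatic flash: solve Rachford–Rice at each trial T, then check hF = ψ·hV(T) + (1−ψ)·hL(T).
  T = 327.6 K: K = (1.513, 0.775, 0.202), RR gives ψ = 0.175, H_out = 5.388 kJ/mol
  T = 363.8 K: K = (2.877, 1.251, 0.298), RR gives ψ = 0.860, H_out = 32.115 kJ/mol
  T = 345.7 K: K = (2.122, 0.997, 0.248), RR gives ψ = 0.653, H_out = 23.198 kJ/mol
  T = 336.6 K: K = (1.798, 0.881, 0.224), RR gives ψ = 0.482, H_out = 16.477 kJ/mol
  T = 332.1 K: K = (1.651, 0.827, 0.213), RR gives ψ = 0.355, H_out = 11.806 kJ/mol
  T = 329.9 K: K = (1.583, 0.801, 0.208), RR gives ψ = 0.276, H_out = 8.954 kJ/mol
Linear interpolation between T = 327.6 (H_out = 5.388) and T = 329.9 (H_out = 8.954) on hF = 7.892 gives T ≈ 329.2 K, at which ψ = 0.25.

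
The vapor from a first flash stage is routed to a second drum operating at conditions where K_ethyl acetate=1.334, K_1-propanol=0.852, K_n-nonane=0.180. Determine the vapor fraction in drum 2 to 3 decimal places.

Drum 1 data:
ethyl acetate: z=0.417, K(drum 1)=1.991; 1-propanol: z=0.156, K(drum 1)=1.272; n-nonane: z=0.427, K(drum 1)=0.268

V/F (drum 2) = 0.406

Drum 1:
Let ψ₁ = V/F and solve Σ zᵢ(Kᵢ−1)/(1+ψ₁(Kᵢ−1)) = 0.
g(0) = ΣzᵢKᵢ − 1 = 0.143 and g(1) = 1 − Σzᵢ/Kᵢ = -0.925, so a root lies in (0, 1).
Newton iteration, ψ₁⁰ = 0.5:
  ψ₁ = 0.500: g = -0.1793, g' = -0.761 → ψ₁ = 0.264
  ψ₁ = 0.264: g = -0.0206, g' = -0.619 → ψ₁ = 0.231
Converged at ψ₁ = 0.231.
Drum-1 compositions:
  ethyl acetate: x = 0.339, y = 0.676
  1-propanol: x = 0.147, y = 0.187
  n-nonane: x = 0.514, y = 0.138
Drum-2 feed = drum-1 vapor: z₂ = (0.6756, 0.1867, 0.1377).
Drum 2:
Material balance + equilibrium reduce to Σ zᵢ(Kᵢ−1)/(1+ψ₂(Kᵢ−1)) = 0.
Check two-phase: ΣzᵢKᵢ = 1.085 > 1 and Σzᵢ/Kᵢ = 1.491 > 1, so g(0) = 0.085 > 0 and g(1) = -0.491 < 0.
Newton iteration, ψ₂⁰ = 0.5:
  ψ₂ = 0.500: g = -0.0279, g' = -0.326 → ψ₂ = 0.414
  ψ₂ = 0.414: g = -0.0023, g' = -0.275 → ψ₂ = 0.406
Converged at ψ₂ = 0.406.
  ethyl acetate: x = 0.595, y = 0.794
  1-propanol: x = 0.199, y = 0.169
  n-nonane: x = 0.206, y = 0.037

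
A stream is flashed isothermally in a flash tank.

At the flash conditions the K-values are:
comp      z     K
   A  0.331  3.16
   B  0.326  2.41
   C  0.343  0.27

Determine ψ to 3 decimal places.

Material balance + equilibrium reduce to Σ zᵢ(Kᵢ−1)/(1+ψ(Kᵢ−1)) = 0.
Check two-phase: ΣzᵢKᵢ = 1.924 > 1 and Σzᵢ/Kᵢ = 1.510 > 1, so g(0) = 0.924 > 0 and g(1) = -0.510 < 0.
Iterate (Newton) starting at ψ = 0.65:
  ψ = 0.650: g = 0.0608, g' = -1.106 → ψ = 0.705
  ψ = 0.705: g = -0.0019, g' = -1.182 → ψ = 0.703
Converged at ψ = 0.703.

ψ = 0.703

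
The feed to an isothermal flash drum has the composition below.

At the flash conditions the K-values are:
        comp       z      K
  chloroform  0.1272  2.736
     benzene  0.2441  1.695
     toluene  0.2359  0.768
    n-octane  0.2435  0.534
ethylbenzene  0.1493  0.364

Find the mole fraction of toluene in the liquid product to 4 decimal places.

Rachford–Rice: g(β) = Σ zᵢ(Kᵢ−1)/(1+β(Kᵢ−1)) = 0.
Feasibility: ΣzᵢKᵢ = 1.1273, Σzᵢ/Kᵢ = 1.3638 — both > 1, two phases present.
Iterate (Newton) starting at β = 0.45:
  β = 0.4500: g = -0.08451, g' = -0.4083 → β = 0.2430
  β = 0.2430: g = 0.00217, g' = -0.4419 → β = 0.2479
Converged at β = 0.2479.
Compositions from xᵢ = zᵢ/(1+β(Kᵢ−1)), yᵢ = Kᵢxᵢ:
  chloroform: x = 0.0889, y = 0.2433
  benzene: x = 0.2082, y = 0.3529
  toluene: x = 0.2503, y = 0.1922
  n-octane: x = 0.2753, y = 0.1470
  ethylbenzene: x = 0.1772, y = 0.0645

x_toluene = 0.2503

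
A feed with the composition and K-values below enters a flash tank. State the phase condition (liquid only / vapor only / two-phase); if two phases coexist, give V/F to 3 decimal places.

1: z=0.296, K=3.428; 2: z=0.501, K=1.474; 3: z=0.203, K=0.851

vapor only

ΣzᵢKᵢ = 1.926; Σzᵢ/Kᵢ = 0.665.
Since Σzᵢ/Kᵢ < 1 the mixture is above its dew point — single vapor phase.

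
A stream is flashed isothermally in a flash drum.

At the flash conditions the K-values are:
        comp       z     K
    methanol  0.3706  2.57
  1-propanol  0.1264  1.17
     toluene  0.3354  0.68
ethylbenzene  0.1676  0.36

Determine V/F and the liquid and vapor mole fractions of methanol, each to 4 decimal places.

Material balance + equilibrium reduce to Σ zᵢ(Kᵢ−1)/(1+V/F(Kᵢ−1)) = 0.
Check two-phase: ΣzᵢKᵢ = 1.3887 > 1 and Σzᵢ/Kᵢ = 1.2110 > 1, so g(0) = 0.3887 > 0 and g(1) = -0.2110 < 0.
Iterate (Newton) starting at V/F = 0.5:
  V/F = 0.5000: g = 0.06025, g' = -0.4869 → V/F = 0.6237
  V/F = 0.6237: g = 0.00077, g' = -0.4800 → V/F = 0.6253
Converged at V/F = 0.6253.
Compositions from xᵢ = zᵢ/(1+V/F(Kᵢ−1)), yᵢ = Kᵢxᵢ:
  methanol: x = 0.1870, y = 0.4806
  1-propanol: x = 0.1143, y = 0.1337
  toluene: x = 0.4193, y = 0.2851
  ethylbenzene: x = 0.2794, y = 0.1006

V/F = 0.6253, x_methanol = 0.1870, y_methanol = 0.4806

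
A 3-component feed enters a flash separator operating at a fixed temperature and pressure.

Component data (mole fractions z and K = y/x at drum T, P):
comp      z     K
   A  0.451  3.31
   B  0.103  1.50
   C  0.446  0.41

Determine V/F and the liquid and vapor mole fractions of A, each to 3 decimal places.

Material balance + equilibrium reduce to Σ zᵢ(Kᵢ−1)/(1+V/F(Kᵢ−1)) = 0.
Feasibility: ΣzᵢKᵢ = 1.830, Σzᵢ/Kᵢ = 1.293 — both > 1, two phases present.
Newton iteration, V/F⁰ = 0.43:
  V/F = 0.430: g = 0.2124, g' = -0.902 → V/F = 0.666
  V/F = 0.666: g = 0.0159, g' = -0.809 → V/F = 0.685
Converged at V/F = 0.685.
Compositions from xᵢ = zᵢ/(1+V/F(Kᵢ−1)), yᵢ = Kᵢxᵢ:
  A: x = 0.175, y = 0.578
  B: x = 0.077, y = 0.115
  C: x = 0.749, y = 0.307

V/F = 0.685, x_A = 0.175, y_A = 0.578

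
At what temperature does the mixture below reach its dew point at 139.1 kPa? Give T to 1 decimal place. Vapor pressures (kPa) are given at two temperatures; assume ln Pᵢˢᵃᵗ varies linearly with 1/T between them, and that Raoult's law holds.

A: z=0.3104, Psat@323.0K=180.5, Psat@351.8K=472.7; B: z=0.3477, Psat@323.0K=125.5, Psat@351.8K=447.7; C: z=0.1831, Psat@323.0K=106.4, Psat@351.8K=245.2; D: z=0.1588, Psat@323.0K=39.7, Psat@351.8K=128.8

T = 331.6 K

Dew-point temperature: Σzᵢ·P/Pᵢˢᵃᵗ(T) = 1. Interpolate ln Pᵢˢᵃᵗ = aᵢ + bᵢ/T.
  T = 323.0 K: ΣzᵢP/Pᵢˢᵃᵗ = 1.4204
  T = 351.8 K: ΣzᵢP/Pᵢˢᵃᵗ = 0.4747
  T = 337.4 K: ΣzᵢP/Pᵢˢᵃᵗ = 0.7995
  T = 330.2 K: ΣzᵢP/Pᵢˢᵃᵗ = 1.0581
  T = 333.8 K: ΣzᵢP/Pᵢˢᵃᵗ = 0.9182
  T = 332.0 K: ΣzᵢP/Pᵢˢᵃᵗ = 0.9852
Interpolating between 330.2 K and 332.0 K gives T ≈ 331.6 K.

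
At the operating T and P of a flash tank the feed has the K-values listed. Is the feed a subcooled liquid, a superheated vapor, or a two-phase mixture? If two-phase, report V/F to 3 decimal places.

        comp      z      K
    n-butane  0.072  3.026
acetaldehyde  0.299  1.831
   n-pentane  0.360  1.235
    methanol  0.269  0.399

two-phase, V/F = 0.725

ΣzᵢKᵢ = 1.317; Σzᵢ/Kᵢ = 1.153.
Both exceed 1, so a two-phase solution exists.
Rachford–Rice: g(ψ) = Σ zᵢ(Kᵢ−1)/(1+ψ(Kᵢ−1)) = 0.
Iterate (Newton) starting at ψ = 0.56:
  ψ = 0.560: g = 0.0690, g' = -0.397 → ψ = 0.734
  ψ = 0.734: g = -0.0040, g' = -0.453 → ψ = 0.725
Converged at ψ = 0.725.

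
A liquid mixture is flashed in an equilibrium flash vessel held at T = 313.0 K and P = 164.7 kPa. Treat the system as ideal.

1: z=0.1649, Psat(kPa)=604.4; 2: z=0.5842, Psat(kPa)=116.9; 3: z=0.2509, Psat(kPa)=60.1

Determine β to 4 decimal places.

β = 0.1030

Raoult's law: Kᵢ = Pᵢˢᵃᵗ/P = Pᵢˢᵃᵗ/164.7.
  K_1 = 604.4/164.7 = 3.669702, K_2 = 116.9/164.7 = 0.709775, K_3 = 60.1/164.7 = 0.364906
Let β = V/F and solve Σ zᵢ(Kᵢ−1)/(1+β(Kᵢ−1)) = 0.
g(0) = ΣzᵢKᵢ − 1 = 0.1113 and g(1) = 1 − Σzᵢ/Kᵢ = -0.5556, so a root lies in (0, 1).
Iterate (Newton) starting at β = 0.5:
  β = 0.5000: g = -0.24327, g' = -0.5002 → β = 0.0137
  β = 0.0137: g = 0.09378, g' = -1.2466 → β = 0.0889
  β = 0.0889: g = 0.01288, g' = -0.9332 → β = 0.1027
  β = 0.1027: g = 0.00029, g' = -0.8920 → β = 0.1030
Converged at β = 0.1030.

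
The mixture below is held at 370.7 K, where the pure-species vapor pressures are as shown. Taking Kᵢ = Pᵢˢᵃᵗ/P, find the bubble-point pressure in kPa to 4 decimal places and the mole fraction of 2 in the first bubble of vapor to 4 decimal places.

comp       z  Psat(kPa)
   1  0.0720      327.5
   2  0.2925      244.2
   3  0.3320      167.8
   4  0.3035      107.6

At the bubble point ψ → 0, so ΣzᵢKᵢ = 1 with Kᵢ = Pᵢˢᵃᵗ/P ⇒ P = ΣzᵢPᵢˢᵃᵗ.
P = 0.0720·327.5 + 0.2925·244.2 + 0.3320·167.8 + 0.3035·107.6 = 183.3747 kPa
yᵢ = zᵢPᵢˢᵃᵗ/P ⇒ y_2 = 0.2925·244.2/183.3747 = 0.3895

Pbub = 183.3747 kPa, y_2 = 0.3895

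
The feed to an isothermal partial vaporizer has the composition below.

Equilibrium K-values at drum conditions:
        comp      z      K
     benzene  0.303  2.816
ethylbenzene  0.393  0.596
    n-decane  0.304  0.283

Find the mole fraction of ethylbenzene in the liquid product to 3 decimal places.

Rachford–Rice: g(β) = Σ zᵢ(Kᵢ−1)/(1+β(Kᵢ−1)) = 0.
Feasibility: ΣzᵢKᵢ = 1.174, Σzᵢ/Kᵢ = 1.841 — both > 1, two phases present.
Newton iteration, β⁰ = 0.68:
  β = 0.680: g = -0.3981, g' = -0.917 → β = 0.246
  β = 0.246: g = -0.0606, g' = -0.787 → β = 0.169
  β = 0.169: g = 0.0026, g' = -0.861 → β = 0.172
Converged at β = 0.172.
Compositions from xᵢ = zᵢ/(1+β(Kᵢ−1)), yᵢ = Kᵢxᵢ:
  benzene: x = 0.231, y = 0.650
  ethylbenzene: x = 0.422, y = 0.252
  n-decane: x = 0.347, y = 0.098

x_ethylbenzene = 0.422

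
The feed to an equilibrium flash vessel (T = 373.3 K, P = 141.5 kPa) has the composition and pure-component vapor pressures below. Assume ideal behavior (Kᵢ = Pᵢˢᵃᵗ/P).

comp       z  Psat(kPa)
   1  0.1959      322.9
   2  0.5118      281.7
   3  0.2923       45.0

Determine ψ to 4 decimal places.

Raoult's law: Kᵢ = Pᵢˢᵃᵗ/P = Pᵢˢᵃᵗ/141.5.
  K_1 = 322.9/141.5 = 2.281979, K_2 = 281.7/141.5 = 1.990813, K_3 = 45.0/141.5 = 0.318021
Rachford–Rice: g(ψ) = Σ zᵢ(Kᵢ−1)/(1+ψ(Kᵢ−1)) = 0.
Check two-phase: ΣzᵢKᵢ = 1.5589 > 1 and Σzᵢ/Kᵢ = 1.2620 > 1, so g(0) = 0.5589 > 0 and g(1) = -0.2620 < 0.
Newton iteration, ψ⁰ = 0.39:
  ψ = 0.3900: g = 0.26162, g' = -0.6568 → ψ = 0.7883
  ψ = 0.7883: g = -0.02150, g' = -0.8739 → ψ = 0.7637
  ψ = 0.7637: g = -0.00046, g' = -0.8371 → ψ = 0.7632
Converged at ψ = 0.7632.

ψ = 0.7632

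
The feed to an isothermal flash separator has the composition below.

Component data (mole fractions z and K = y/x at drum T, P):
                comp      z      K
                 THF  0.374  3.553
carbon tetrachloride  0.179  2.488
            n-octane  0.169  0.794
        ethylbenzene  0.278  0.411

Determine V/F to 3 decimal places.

Rachford–Rice: g(V/F) = Σ zᵢ(Kᵢ−1)/(1+V/F(Kᵢ−1)) = 0.
Check two-phase: ΣzᵢKᵢ = 2.023 > 1 and Σzᵢ/Kᵢ = 1.066 > 1, so g(0) = 1.023 > 0 and g(1) = -0.066 < 0.
Iterate (Newton) starting at V/F = 0.7:
  V/F = 0.700: g = 0.1538, g' = -0.698 → V/F = 0.920
  V/F = 0.920: g = -0.0030, g' = -0.759 → V/F = 0.916
Converged at V/F = 0.916.

V/F = 0.916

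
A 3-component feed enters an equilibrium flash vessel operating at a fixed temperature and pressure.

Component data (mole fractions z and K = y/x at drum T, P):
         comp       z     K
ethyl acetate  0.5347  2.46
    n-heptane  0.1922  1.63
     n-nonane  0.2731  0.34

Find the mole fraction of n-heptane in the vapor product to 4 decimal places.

y_n-heptane = 0.2025

Material balance + equilibrium reduce to Σ zᵢ(Kᵢ−1)/(1+V/F(Kᵢ−1)) = 0.
Feasibility: ΣzᵢKᵢ = 1.7215, Σzᵢ/Kᵢ = 1.1385 — both > 1, two phases present.
Newton–Raphson from V/F = 0.44:
  V/F = 0.4400: g = 0.31611, g' = -0.7056 → V/F = 0.8880
  V/F = 0.8880: g = -0.01791, g' = -0.9419 → V/F = 0.8690
  V/F = 0.8690: g = -0.00033, g' = -0.9074 → V/F = 0.8687
Converged at V/F = 0.8687.
Compositions from xᵢ = zᵢ/(1+V/F(Kᵢ−1)), yᵢ = Kᵢxᵢ:
  ethyl acetate: x = 0.2357, y = 0.5799
  n-heptane: x = 0.1242, y = 0.2025
  n-nonane: x = 0.6400, y = 0.2176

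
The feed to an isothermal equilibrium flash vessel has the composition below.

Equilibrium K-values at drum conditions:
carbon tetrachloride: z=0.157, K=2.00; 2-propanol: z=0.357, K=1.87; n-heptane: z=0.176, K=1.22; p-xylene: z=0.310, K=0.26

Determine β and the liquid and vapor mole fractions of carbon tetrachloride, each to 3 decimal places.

Iterate (Newton) starting at β = 0.51:
  β = 0.510: g = -0.0145, g' = -0.643 → β = 0.487
Converged at β = 0.487.
Compositions from xᵢ = zᵢ/(1+β(Kᵢ−1)), yᵢ = Kᵢxᵢ:
  carbon tetrachloride: x = 0.106, y = 0.211
  2-propanol: x = 0.251, y = 0.469
  n-heptane: x = 0.159, y = 0.194
  p-xylene: x = 0.485, y = 0.126

β = 0.487, x_carbon tetrachloride = 0.106, y_carbon tetrachloride = 0.211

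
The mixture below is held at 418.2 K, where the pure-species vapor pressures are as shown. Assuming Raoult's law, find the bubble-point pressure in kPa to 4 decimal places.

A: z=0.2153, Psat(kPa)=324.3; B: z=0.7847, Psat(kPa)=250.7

At the bubble point ψ → 0, so ΣzᵢKᵢ = 1 with Kᵢ = Pᵢˢᵃᵗ/P ⇒ P = ΣzᵢPᵢˢᵃᵗ.
P = 0.2153·324.3 + 0.7847·250.7 = 266.5461 kPa

Pbub = 266.5461 kPa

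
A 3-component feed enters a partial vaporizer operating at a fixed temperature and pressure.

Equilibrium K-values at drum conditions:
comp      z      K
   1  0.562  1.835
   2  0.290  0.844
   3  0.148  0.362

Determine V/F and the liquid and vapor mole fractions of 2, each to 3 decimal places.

V/F = 0.886, x_2 = 0.337, y_2 = 0.284

Iterate (Newton) starting at V/F = 0.49:
  V/F = 0.490: g = 0.1467, g' = -0.333 → V/F = 0.930
  V/F = 0.930: g = -0.0211, g' = -0.498 → V/F = 0.888
  V/F = 0.888: g = -0.0009, g' = -0.459 → V/F = 0.886
Converged at V/F = 0.886.
Compositions from xᵢ = zᵢ/(1+V/F(Kᵢ−1)), yᵢ = Kᵢxᵢ:
  1: x = 0.323, y = 0.593
  2: x = 0.337, y = 0.284
  3: x = 0.340, y = 0.123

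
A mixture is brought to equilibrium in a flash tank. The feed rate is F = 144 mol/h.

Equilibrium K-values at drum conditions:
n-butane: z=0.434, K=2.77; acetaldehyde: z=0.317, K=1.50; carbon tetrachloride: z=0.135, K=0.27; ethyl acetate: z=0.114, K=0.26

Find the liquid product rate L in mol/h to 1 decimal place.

L = 30.5 mol/h

Material balance + equilibrium reduce to Σ zᵢ(Kᵢ−1)/(1+V/F(Kᵢ−1)) = 0.
g(0) = ΣzᵢKᵢ − 1 = 0.744 and g(1) = 1 − Σzᵢ/Kᵢ = -0.306, so a root lies in (0, 1).
Newton–Raphson from V/F = 0.5:
  V/F = 0.500: g = 0.2452, g' = -0.769 → V/F = 0.819
  V/F = 0.819: g = -0.0330, g' = -1.113 → V/F = 0.789
  V/F = 0.789: g = -0.0011, g' = -1.039 → V/F = 0.788
Converged at V/F = 0.788.
Then V = V/F·F = 0.7881·144 = 113.5 mol/h and L = F − V = 30.5 mol/h.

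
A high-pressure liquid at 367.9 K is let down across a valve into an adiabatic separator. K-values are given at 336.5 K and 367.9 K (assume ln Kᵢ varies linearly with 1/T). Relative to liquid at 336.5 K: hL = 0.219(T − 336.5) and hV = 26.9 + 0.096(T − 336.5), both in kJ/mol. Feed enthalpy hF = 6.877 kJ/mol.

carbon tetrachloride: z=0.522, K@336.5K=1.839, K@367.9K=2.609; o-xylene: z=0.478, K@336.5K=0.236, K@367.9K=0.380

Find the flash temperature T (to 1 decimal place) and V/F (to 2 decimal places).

Adiabatic flash: solve Rachford–Rice at each trial T, then check hF = ψ·hV(T) + (1−ψ)·hL(T).
  T = 336.5 K: K = (1.839, 0.236), RR gives ψ = 0.114, H_out = 3.054 kJ/mol
  T = 367.9 K: K = (2.609, 0.380), RR gives ψ = 0.545, H_out = 19.429 kJ/mol
  T = 352.2 K: K = (2.208, 0.303), RR gives ψ = 0.353, H_out = 12.245 kJ/mol
  T = 344.4 K: K = (2.020, 0.268), RR gives ψ = 0.245, H_out = 8.078 kJ/mol
  T = 340.4 K: K = (1.927, 0.252), RR gives ψ = 0.182, H_out = 5.664 kJ/mol
  T = 342.4 K: K = (1.974, 0.260), RR gives ψ = 0.214, H_out = 6.900 kJ/mol
Linear interpolation between T = 340.4 (H_out = 5.664) and T = 342.4 (H_out = 6.900) on hF = 6.877 gives T ≈ 342.4 K, at which ψ = 0.21.

T = 342.4 K, V/F = 0.21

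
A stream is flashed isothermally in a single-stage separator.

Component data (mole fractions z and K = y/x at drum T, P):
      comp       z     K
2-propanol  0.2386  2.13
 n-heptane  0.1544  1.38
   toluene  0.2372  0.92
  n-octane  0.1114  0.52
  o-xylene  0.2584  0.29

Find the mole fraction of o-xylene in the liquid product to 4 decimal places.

x_o-xylene = 0.2913

Let β = V/F and solve Σ zᵢ(Kᵢ−1)/(1+β(Kᵢ−1)) = 0.
Feasibility: ΣzᵢKᵢ = 1.0724, Σzᵢ/Kᵢ = 1.5870 — both > 1, two phases present.
Newton iteration, β⁰ = 0.58:
  β = 0.5800: g = -0.19496, g' = -0.5536 → β = 0.2278
  β = 0.2278: g = -0.02982, g' = -0.4309 → β = 0.1586
  β = 0.1586: g = 0.00013, g' = -0.4360 → β = 0.1589
Converged at β = 0.1589.
Compositions from xᵢ = zᵢ/(1+β(Kᵢ−1)), yᵢ = Kᵢxᵢ:
  2-propanol: x = 0.2023, y = 0.4309
  n-heptane: x = 0.1456, y = 0.2009
  toluene: x = 0.2403, y = 0.2210
  n-octane: x = 0.1206, y = 0.0627
  o-xylene: x = 0.2913, y = 0.0845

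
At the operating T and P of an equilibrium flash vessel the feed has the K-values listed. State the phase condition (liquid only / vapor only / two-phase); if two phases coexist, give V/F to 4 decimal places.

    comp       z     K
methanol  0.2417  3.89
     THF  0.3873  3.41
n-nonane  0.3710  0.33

two-phase, V/F = 0.7950

ΣzᵢKᵢ = 2.3833; Σzᵢ/Kᵢ = 1.3000.
Both exceed 1, so a two-phase solution exists.
Material balance + equilibrium reduce to Σ zᵢ(Kᵢ−1)/(1+ψ(Kᵢ−1)) = 0.
Newton iteration, ψ⁰ = 0.5:
  ψ = 0.5000: g = 0.33521, g' = -1.1769 → ψ = 0.7848
  ψ = 0.7848: g = 0.01234, g' = -1.1988 → ψ = 0.7951
  ψ = 0.7951: g = -0.00007, g' = -1.2129 → ψ = 0.7950
Converged at ψ = 0.7950.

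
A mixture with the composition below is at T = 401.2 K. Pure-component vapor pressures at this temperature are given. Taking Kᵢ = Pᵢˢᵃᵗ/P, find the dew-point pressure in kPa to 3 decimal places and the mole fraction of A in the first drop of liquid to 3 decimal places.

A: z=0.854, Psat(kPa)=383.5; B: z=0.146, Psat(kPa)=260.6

At the dew point ψ → 1, so Σzᵢ/Kᵢ = 1 with Kᵢ = Pᵢˢᵃᵗ/P ⇒ 1/P = Σzᵢ/Pᵢˢᵃᵗ.
1/P = 0.854/383.5 + 0.146/260.6 = 0.002787 ⇒ P = 358.795 kPa
xᵢ = zᵢP/Pᵢˢᵃᵗ ⇒ x_A = 0.854·358.795/383.5 = 0.799

Pdew = 358.795 kPa, x_A = 0.799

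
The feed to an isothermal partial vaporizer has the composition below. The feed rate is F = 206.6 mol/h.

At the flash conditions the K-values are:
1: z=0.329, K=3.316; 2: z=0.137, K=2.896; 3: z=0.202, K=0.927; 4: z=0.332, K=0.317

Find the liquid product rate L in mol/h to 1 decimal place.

L = 73.0 mol/h

Newton–Raphson from ψ = 0.5:
  ψ = 0.500: g = 0.1268, g' = -0.867 → ψ = 0.646
  ψ = 0.646: g = 0.0005, g' = -0.880 → ψ = 0.647
Converged at ψ = 0.647.
Then V = ψ·F = 0.6468·206.6 = 133.6 mol/h and L = F − V = 73.0 mol/h.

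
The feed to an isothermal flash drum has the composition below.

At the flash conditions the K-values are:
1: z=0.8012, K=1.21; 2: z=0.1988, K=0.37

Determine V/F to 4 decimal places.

V/F = 0.3251

Rachford–Rice: g(V/F) = Σ zᵢ(Kᵢ−1)/(1+V/F(Kᵢ−1)) = 0.
g(0) = ΣzᵢKᵢ − 1 = 0.0430 and g(1) = 1 − Σzᵢ/Kᵢ = -0.1994, so a root lies in (0, 1).
Binary case is linear: z₁(K₁−1)(1+V/F(K₂−1)) + z₂(K₂−1)(1+V/F(K₁−1)) = 0
⇒ V/F = [z₁(K₁−1)+z₂(K₂−1)] / [−(K₁−1)(K₂−1)] = 0.04301/0.13230 = 0.3251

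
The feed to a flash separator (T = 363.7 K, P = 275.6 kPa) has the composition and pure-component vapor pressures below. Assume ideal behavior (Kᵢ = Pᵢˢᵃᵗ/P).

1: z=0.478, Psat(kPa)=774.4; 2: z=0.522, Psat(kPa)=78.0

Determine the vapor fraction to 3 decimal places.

Raoult's law: Kᵢ = Pᵢˢᵃᵗ/P = Pᵢˢᵃᵗ/275.6.
  K_1 = 774.4/275.6 = 2.80987, K_2 = 78.0/275.6 = 0.28302
Let ψ = V/F and solve Σ zᵢ(Kᵢ−1)/(1+ψ(Kᵢ−1)) = 0.
g(0) = ΣzᵢKᵢ − 1 = 0.491 and g(1) = 1 − Σzᵢ/Kᵢ = -1.015, so a root lies in (0, 1).
Binary case is linear: z₁(K₁−1)(1+ψ(K₂−1)) + z₂(K₂−1)(1+ψ(K₁−1)) = 0
⇒ ψ = [z₁(K₁−1)+z₂(K₂−1)] / [−(K₁−1)(K₂−1)] = 0.4909/1.2976 = 0.378

ψ = 0.378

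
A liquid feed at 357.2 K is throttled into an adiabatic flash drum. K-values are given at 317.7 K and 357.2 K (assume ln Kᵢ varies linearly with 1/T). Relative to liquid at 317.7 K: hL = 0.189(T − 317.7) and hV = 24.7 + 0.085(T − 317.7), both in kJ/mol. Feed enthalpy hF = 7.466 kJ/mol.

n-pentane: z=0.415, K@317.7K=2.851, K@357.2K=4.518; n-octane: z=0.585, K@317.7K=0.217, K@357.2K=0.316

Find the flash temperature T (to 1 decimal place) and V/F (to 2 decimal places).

Adiabatic flash: solve Rachford–Rice at each trial T, then check hF = ψ·hV(T) + (1−ψ)·hL(T).
  T = 317.7 K: K = (2.851, 0.217), RR gives ψ = 0.214, H_out = 5.285 kJ/mol
  T = 357.2 K: K = (4.518, 0.316), RR gives ψ = 0.440, H_out = 16.535 kJ/mol
  T = 337.4 K: K = (3.636, 0.265), RR gives ψ = 0.342, H_out = 11.479 kJ/mol
  T = 327.5 K: K = (3.229, 0.240), RR gives ψ = 0.284, H_out = 8.573 kJ/mol
  T = 322.6 K: K = (3.037, 0.228), RR gives ψ = 0.251, H_out = 6.992 kJ/mol
  T = 325.1 K: K = (3.134, 0.234), RR gives ψ = 0.268, H_out = 7.812 kJ/mol
  T = 323.9 K: K = (3.088, 0.232), RR gives ψ = 0.260, H_out = 7.422 kJ/mol
Linear interpolation between T = 323.9 (H_out = 7.422) and T = 325.1 (H_out = 7.812) on hF = 7.466 gives T ≈ 324.0 K, at which ψ = 0.26.

T = 324.0 K, V/F = 0.26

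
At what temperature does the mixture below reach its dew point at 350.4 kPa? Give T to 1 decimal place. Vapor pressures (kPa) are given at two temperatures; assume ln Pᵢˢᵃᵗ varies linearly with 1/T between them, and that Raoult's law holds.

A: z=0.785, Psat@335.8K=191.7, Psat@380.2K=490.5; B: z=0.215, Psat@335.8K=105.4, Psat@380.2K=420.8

T = 366.3 K

Dew-point temperature: Σzᵢ·P/Pᵢˢᵃᵗ(T) = 1. Interpolate ln Pᵢˢᵃᵗ = aᵢ + bᵢ/T.
  T = 335.8 K: ΣzᵢP/Pᵢˢᵃᵗ = 2.1496
  T = 380.2 K: ΣzᵢP/Pᵢˢᵃᵗ = 0.7398
  T = 358.0 K: ΣzᵢP/Pᵢˢᵃᵗ = 1.2140
  T = 369.1 K: ΣzᵢP/Pᵢˢᵃᵗ = 0.9397
  T = 363.6 K: ΣzᵢP/Pᵢˢᵃᵗ = 1.0644
  T = 366.4 K: ΣzᵢP/Pᵢˢᵃᵗ = 0.9984
Interpolating between 363.6 K and 366.4 K gives T ≈ 366.3 K.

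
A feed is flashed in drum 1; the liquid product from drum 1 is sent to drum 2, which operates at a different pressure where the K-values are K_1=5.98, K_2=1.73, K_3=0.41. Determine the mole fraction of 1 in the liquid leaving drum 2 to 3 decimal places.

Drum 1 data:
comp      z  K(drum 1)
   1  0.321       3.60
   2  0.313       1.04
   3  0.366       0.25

Drum 1:
Rachford–Rice: g(ψ₁) = Σ zᵢ(Kᵢ−1)/(1+ψ₁(Kᵢ−1)) = 0.
Check two-phase: ΣzᵢKᵢ = 1.573 > 1 and Σzᵢ/Kᵢ = 1.854 > 1, so g(0) = 0.573 > 0 and g(1) = -0.854 < 0.
Newton iteration, ψ₁⁰ = 0.34:
  ψ₁ = 0.340: g = 0.0869, g' = -0.983 → ψ₁ = 0.428
  ψ₁ = 0.428: g = 0.0027, g' = -0.933 → ψ₁ = 0.431
Converged at ψ₁ = 0.431.
Drum-1 compositions:
  1: x = 0.151, y = 0.545
  2: x = 0.308, y = 0.320
  3: x = 0.541, y = 0.135
Drum-2 feed = drum-1 liquid: z₂ = (0.1513, 0.3077, 0.5410).
Drum 2:
Material balance + equilibrium reduce to Σ zᵢ(Kᵢ−1)/(1+ψ₂(Kᵢ−1)) = 0.
Feasibility: ΣzᵢKᵢ = 1.659, Σzᵢ/Kᵢ = 1.523 — both > 1, two phases present.
Iterate (Newton) starting at ψ₂ = 0.64:
  ψ₂ = 0.640: g = -0.1798, g' = -0.776 → ψ₂ = 0.408
  ψ₂ = 0.408: g = 0.0009, g' = -0.832 → ψ₂ = 0.409
Converged at ψ₂ = 0.409.
  1: x = 0.050, y = 0.298
  2: x = 0.237, y = 0.410
  3: x = 0.713, y = 0.292

x_1 (drum 2) = 0.050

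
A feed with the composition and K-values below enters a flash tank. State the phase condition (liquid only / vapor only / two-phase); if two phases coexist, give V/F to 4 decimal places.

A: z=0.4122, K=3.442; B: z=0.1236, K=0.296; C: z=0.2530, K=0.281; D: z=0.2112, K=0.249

ΣzᵢKᵢ = 1.5791; Σzᵢ/Kᵢ = 2.2859.
Both exceed 1, so a two-phase solution exists.
Newton–Raphson from ψ = 0.56:
  ψ = 0.5600: g = -0.29673, g' = -1.3268 → ψ = 0.3364
  ψ = 0.3364: g = -0.01351, g' = -1.2869 → ψ = 0.3259
Converged at ψ = 0.3259.

two-phase, V/F = 0.3259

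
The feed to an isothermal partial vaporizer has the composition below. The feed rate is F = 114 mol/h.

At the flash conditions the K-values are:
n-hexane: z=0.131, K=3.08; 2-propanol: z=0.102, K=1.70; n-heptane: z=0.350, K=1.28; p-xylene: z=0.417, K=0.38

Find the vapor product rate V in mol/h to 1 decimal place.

Material balance + equilibrium reduce to Σ zᵢ(Kᵢ−1)/(1+V/F(Kᵢ−1)) = 0.
Feasibility: ΣzᵢKᵢ = 1.183, Σzᵢ/Kᵢ = 1.473 — both > 1, two phases present.
Newton–Raphson from V/F = 0.56:
  V/F = 0.560: g = -0.1342, g' = -0.543 → V/F = 0.313
  V/F = 0.313: g = -0.0071, g' = -0.512 → V/F = 0.299
Converged at V/F = 0.299.
Then V = V/F·F = 0.2992·114 = 34.1 mol/h and L = F − V = 79.9 mol/h.

V = 34.1 mol/h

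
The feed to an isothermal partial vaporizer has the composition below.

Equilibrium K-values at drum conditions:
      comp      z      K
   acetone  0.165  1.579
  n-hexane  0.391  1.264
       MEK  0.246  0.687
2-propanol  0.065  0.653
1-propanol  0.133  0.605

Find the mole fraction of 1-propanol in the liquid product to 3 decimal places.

x_1-propanol = 0.155

Material balance + equilibrium reduce to Σ zᵢ(Kᵢ−1)/(1+β(Kᵢ−1)) = 0.
Feasibility: ΣzᵢKᵢ = 1.047, Σzᵢ/Kᵢ = 1.091 — both > 1, two phases present.
Iterate (Newton) starting at β = 0.5:
  β = 0.500: g = -0.0188, g' = -0.132 → β = 0.358
  β = 0.358: g = -0.0002, g' = -0.130 → β = 0.356
Converged at β = 0.356.
Compositions from xᵢ = zᵢ/(1+β(Kᵢ−1)), yᵢ = Kᵢxᵢ:
  acetone: x = 0.137, y = 0.216
  n-hexane: x = 0.357, y = 0.452
  MEK: x = 0.277, y = 0.190
  2-propanol: x = 0.074, y = 0.048
  1-propanol: x = 0.155, y = 0.094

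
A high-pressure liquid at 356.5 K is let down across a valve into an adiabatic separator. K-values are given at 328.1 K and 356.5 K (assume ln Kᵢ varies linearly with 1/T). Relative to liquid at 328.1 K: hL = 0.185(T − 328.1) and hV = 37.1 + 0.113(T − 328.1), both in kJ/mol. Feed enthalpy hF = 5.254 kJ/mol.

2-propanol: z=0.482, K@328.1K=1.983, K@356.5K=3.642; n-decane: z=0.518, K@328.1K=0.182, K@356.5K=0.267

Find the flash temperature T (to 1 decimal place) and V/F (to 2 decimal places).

Adiabatic flash: solve Rachford–Rice at each trial T, then check hF = ψ·hV(T) + (1−ψ)·hL(T).
  T = 328.1 K: K = (1.983, 0.182), RR gives ψ = 0.062, H_out = 2.311 kJ/mol
  T = 356.5 K: K = (3.642, 0.267), RR gives ψ = 0.462, H_out = 21.432 kJ/mol
  T = 342.3 K: K = (2.721, 0.222), RR gives ψ = 0.319, H_out = 14.128 kJ/mol
  T = 335.2 K: K = (2.331, 0.202), RR gives ψ = 0.214, H_out = 9.159 kJ/mol
  T = 331.6 K: K = (2.149, 0.191), RR gives ψ = 0.145, H_out = 6.007 kJ/mol
  T = 329.9 K: K = (2.067, 0.187), RR gives ψ = 0.107, H_out = 4.304 kJ/mol
Linear interpolation between T = 329.9 (H_out = 4.304) and T = 331.6 (H_out = 6.007) on hF = 5.254 gives T ≈ 330.8 K, at which ψ = 0.13.

T = 330.8 K, V/F = 0.13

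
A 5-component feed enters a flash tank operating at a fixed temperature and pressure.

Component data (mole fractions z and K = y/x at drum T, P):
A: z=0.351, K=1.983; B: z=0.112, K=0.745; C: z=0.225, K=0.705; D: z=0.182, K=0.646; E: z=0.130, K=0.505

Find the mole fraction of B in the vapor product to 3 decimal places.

Let ψ = V/F and solve Σ zᵢ(Kᵢ−1)/(1+ψ(Kᵢ−1)) = 0.
Check two-phase: ΣzᵢKᵢ = 1.121 > 1 and Σzᵢ/Kᵢ = 1.186 > 1, so g(0) = 0.121 > 0 and g(1) = -0.186 < 0.
Newton–Raphson from ψ = 0.5:
  ψ = 0.500: g = -0.0431, g' = -0.279 → ψ = 0.346
  ψ = 0.346: g = 0.0013, g' = -0.298 → ψ = 0.350
Converged at ψ = 0.350.
Compositions from xᵢ = zᵢ/(1+ψ(Kᵢ−1)), yᵢ = Kᵢxᵢ:
  A: x = 0.261, y = 0.518
  B: x = 0.123, y = 0.092
  C: x = 0.251, y = 0.177
  D: x = 0.208, y = 0.134
  E: x = 0.157, y = 0.079

y_B = 0.092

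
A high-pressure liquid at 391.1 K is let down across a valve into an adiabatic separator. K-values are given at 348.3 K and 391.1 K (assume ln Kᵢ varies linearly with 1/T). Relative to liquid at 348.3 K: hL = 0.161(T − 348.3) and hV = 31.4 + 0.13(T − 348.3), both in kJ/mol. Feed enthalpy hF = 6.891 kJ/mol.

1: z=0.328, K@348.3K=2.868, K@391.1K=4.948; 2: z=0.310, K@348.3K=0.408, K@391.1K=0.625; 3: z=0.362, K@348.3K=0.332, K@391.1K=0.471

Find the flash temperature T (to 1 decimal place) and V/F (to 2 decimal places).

Adiabatic flash: solve Rachford–Rice at each trial T, then check hF = ψ·hV(T) + (1−ψ)·hL(T).
  T = 348.3 K: K = (2.868, 0.408, 0.332), RR gives ψ = 0.158, H_out = 4.970 kJ/mol
  T = 391.1 K: K = (4.948, 0.625, 0.471), RR gives ψ = 0.540, H_out = 23.116 kJ/mol
  T = 369.7 K: K = (3.827, 0.511, 0.399), RR gives ψ = 0.358, H_out = 14.458 kJ/mol
  T = 359.0 K: K = (3.327, 0.458, 0.365), RR gives ψ = 0.265, H_out = 9.949 kJ/mol
  T = 353.6 K: K = (3.090, 0.433, 0.348), RR gives ψ = 0.213, H_out = 7.518 kJ/mol
  T = 351.0 K: K = (2.980, 0.420, 0.340), RR gives ψ = 0.187, H_out = 6.291 kJ/mol
  T = 352.3 K: K = (3.035, 0.426, 0.344), RR gives ψ = 0.200, H_out = 6.910 kJ/mol
Linear interpolation between T = 351.0 (H_out = 6.291) and T = 352.3 (H_out = 6.910) on hF = 6.891 gives T ≈ 352.3 K, at which ψ = 0.20.

T = 352.3 K, V/F = 0.20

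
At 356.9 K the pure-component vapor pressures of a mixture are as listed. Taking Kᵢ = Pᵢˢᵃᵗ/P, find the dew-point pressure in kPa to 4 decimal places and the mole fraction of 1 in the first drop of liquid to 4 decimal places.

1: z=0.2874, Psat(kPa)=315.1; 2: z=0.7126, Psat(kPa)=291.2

Pdew = 297.6893 kPa, x_1 = 0.2715

At the dew point ψ → 1, so Σzᵢ/Kᵢ = 1 with Kᵢ = Pᵢˢᵃᵗ/P ⇒ 1/P = Σzᵢ/Pᵢˢᵃᵗ.
1/P = 0.2874/315.1 + 0.7126/291.2 = 0.0033592 ⇒ P = 297.6893 kPa
xᵢ = zᵢP/Pᵢˢᵃᵗ ⇒ x_1 = 0.2874·297.6893/315.1 = 0.2715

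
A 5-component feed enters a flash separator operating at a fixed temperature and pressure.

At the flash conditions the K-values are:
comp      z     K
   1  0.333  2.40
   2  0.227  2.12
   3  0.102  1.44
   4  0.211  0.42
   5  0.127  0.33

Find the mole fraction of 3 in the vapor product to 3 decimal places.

y_3 = 0.110

Material balance + equilibrium reduce to Σ zᵢ(Kᵢ−1)/(1+β(Kᵢ−1)) = 0.
Feasibility: ΣzᵢKᵢ = 1.558, Σzᵢ/Kᵢ = 1.204 — both > 1, two phases present.
Newton–Raphson from β = 0.5:
  β = 0.500: g = 0.1737, g' = -0.626 → β = 0.778
  β = 0.778: g = -0.0080, g' = -0.726 → β = 0.767
  β = 0.767: g = -0.0001, g' = -0.716 → β = 0.766
Converged at β = 0.766.
Compositions from xᵢ = zᵢ/(1+β(Kᵢ−1)), yᵢ = Kᵢxᵢ:
  1: x = 0.161, y = 0.386
  2: x = 0.122, y = 0.259
  3: x = 0.076, y = 0.110
  4: x = 0.380, y = 0.160
  5: x = 0.261, y = 0.086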